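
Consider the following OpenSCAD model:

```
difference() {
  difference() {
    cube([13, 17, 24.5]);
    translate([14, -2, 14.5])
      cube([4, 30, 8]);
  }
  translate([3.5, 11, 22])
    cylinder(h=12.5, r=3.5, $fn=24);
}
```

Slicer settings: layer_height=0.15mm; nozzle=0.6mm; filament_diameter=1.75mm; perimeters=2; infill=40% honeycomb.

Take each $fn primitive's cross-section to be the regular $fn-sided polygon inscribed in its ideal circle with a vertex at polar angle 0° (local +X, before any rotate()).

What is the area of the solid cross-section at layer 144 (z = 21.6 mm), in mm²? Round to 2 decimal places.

221.00 mm²

At z = 21.6 mm: the cube (footprint 13×17) is included at this height (area 221.00 mm²); the cube at (14, -2) (footprint 4×30) is included at this height (area 120.00 mm²); Taking the first minus the rest: starting from the 13×17 cube (221.00 mm²), the 4×30 cube at (14, -2) misses the remaining region (no effect) — area = 221.00 mm²; the cylinder at (3.5, 11) is not intersected at this z (z outside [22, 34.5]); Taking the first minus the rest: none of the subtracted shapes is present at this height, so that combined region is unchanged — area = 221.00 mm². Overall, the cross-section is a single solid region. Net area = 221.00 mm².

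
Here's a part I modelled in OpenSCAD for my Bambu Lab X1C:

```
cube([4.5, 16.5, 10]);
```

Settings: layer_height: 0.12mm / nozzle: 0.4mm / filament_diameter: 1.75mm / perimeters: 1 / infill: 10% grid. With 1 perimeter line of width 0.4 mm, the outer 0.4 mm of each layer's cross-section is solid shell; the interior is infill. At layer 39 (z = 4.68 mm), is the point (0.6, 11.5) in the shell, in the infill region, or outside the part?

At z = 4.68 mm: the cube is present — its section is the full 4.5×16.5 rectangle. Overall, the cross-section is a single solid region. The nearest boundary edge runs (0.00, 16.50)→(0.00, 0.00); distance from the point to it = 0.60 mm. The point is inside the cross-section and 0.60 mm from the nearest boundary — more than the 0.4 mm shell width (1 × 0.4), so it's in the infill interior.

infill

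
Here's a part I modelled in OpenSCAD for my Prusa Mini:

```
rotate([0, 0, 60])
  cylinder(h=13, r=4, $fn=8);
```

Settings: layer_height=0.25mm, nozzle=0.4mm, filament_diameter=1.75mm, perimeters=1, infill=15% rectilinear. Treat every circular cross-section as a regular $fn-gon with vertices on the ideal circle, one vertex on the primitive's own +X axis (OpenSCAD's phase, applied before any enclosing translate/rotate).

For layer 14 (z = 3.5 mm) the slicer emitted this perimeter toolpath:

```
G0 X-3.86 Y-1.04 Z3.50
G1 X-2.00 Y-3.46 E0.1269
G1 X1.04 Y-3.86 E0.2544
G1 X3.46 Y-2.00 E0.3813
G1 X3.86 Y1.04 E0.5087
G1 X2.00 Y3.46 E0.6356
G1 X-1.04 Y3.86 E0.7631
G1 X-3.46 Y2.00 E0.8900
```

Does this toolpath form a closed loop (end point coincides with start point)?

no

Start point (G0): (-3.86, -1.04). End point (last G1): the path does not return to the start — open.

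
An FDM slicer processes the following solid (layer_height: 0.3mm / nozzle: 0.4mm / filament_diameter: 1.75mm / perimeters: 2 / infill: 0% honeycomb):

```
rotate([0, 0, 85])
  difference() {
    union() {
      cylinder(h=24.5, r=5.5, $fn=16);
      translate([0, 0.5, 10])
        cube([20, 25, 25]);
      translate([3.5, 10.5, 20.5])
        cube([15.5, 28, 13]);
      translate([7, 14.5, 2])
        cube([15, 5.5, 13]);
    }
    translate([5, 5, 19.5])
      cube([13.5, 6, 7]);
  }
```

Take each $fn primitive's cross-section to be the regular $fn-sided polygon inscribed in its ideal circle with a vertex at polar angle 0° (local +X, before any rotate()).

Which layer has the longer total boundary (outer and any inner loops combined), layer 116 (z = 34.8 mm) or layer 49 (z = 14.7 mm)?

layer 49 (z = 14.7 mm)

Layer 116 (z = 34.8): the cylinder is not intersected at this z (z outside [0, 24.5]); the cube at (0, 0.5) (footprint 20×25) is included at this height (perimeter 90.00 mm); the cube at (3.5, 10.5) does not reach this height (z outside [20.5, 33.5]); the cube at (7, 14.5) is absent (z outside [2, 15]); Merging all regions: only the 20×25 cube at (0, 0.5) is present, so the union is just that shape — boundary = 90.00 mm; the cube at (5, 5) does not reach this height (z outside [19.5, 26.5]); Taking the first minus the rest: none of the subtracted shapes is present at this height, so that combined region is unchanged — boundary = 90.00 mm; (rotated 85° about Z; rotation is an isometry so areas/perimeters/island counts are preserved). So its perimeter = 90.00 mm. Layer 49 (z = 14.7): the r=5.5 cylinder contributes a regular 16-gon of circumradius 5.5 (perimeter = 2·16·5.500·sin(180°/16) = 34.34 mm); the 20×25 cube at (0, 0.5) contributes its full rectangle (perimeter 90.00 mm); the cube at (3.5, 10.5) does not reach this height (z outside [20.5, 33.5]); the cube at (7, 14.5) (footprint 15×5.5) is included at this height (perimeter 41.00 mm); Taking the union: the regions partially overlap (shared area 91.93 mm²), so the edge portions inside another operand are dropped and the merged outline is re-measured after clipping — boundary = 109.86 mm; the cube at (5, 5) is not intersected at this z (z outside [19.5, 26.5]); After the difference (first − rest): none of the subtracted shapes is present at this height, so the result so far is unchanged — boundary = 109.86 mm; (whole slice rotated 85° about Z — lengths, areas and connectivity unchanged). So its perimeter = 109.86 mm. Layer 49 is larger (109.86 vs 90.00 mm).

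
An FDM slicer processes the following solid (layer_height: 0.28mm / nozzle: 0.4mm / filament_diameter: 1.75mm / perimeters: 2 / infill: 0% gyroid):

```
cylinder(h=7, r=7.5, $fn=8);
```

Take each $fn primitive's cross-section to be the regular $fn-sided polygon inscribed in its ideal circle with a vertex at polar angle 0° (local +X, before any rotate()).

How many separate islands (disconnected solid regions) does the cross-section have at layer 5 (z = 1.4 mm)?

1

At z = 1.4 mm: the cylinder: section is a regular 8-gon, circumradius r=7.5. Overall, the cross-section is a single solid region. Island count = 1.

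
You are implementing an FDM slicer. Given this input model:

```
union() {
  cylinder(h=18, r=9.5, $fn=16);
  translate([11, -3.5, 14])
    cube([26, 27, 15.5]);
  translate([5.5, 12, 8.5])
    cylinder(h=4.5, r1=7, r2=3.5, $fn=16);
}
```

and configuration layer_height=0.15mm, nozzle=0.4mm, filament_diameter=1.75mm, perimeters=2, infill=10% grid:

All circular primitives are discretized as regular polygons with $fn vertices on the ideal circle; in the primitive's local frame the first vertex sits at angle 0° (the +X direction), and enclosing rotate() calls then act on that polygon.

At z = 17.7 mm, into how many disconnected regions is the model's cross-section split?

At z = 17.7 mm: the cylinder: section is a regular 16-gon, circumradius r=9.5; the cube at (11, -3.5) is present — its section is the full 26×27 rectangle; the cone at (5.5, 12) does not reach this height (z outside [8.5, 13]); Merging all regions: the 2 present regions are separate (no shared area or edge), so areas and boundary lengths simply add and each stays a separate island — 2 connected regions. The result has 2 disconnected regions.

2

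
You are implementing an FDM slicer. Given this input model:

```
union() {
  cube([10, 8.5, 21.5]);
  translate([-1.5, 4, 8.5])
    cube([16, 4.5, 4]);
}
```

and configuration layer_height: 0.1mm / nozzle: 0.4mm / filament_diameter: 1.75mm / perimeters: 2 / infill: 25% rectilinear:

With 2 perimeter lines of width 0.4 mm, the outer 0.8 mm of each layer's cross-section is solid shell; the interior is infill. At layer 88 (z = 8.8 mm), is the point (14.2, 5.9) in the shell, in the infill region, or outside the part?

At z = 8.8 mm: the 10×8.5 cube contributes its full rectangle; the cube at (-1.5, 4) (footprint 16×4.5) is included at this height; Taking the union: the regions partially overlap (shared area 45.00 mm²), so overlapping operands fuse into one piece — 1 connected region. Overall, the cross-section is a single solid region. The nearest boundary edge runs (14.50, 8.50)→(14.50, 4.00); distance from the point to it = 0.30 mm. The point is inside the cross-section, 0.30 mm from the nearest boundary — within the 0.8 mm shell band (2 × 0.4).

shell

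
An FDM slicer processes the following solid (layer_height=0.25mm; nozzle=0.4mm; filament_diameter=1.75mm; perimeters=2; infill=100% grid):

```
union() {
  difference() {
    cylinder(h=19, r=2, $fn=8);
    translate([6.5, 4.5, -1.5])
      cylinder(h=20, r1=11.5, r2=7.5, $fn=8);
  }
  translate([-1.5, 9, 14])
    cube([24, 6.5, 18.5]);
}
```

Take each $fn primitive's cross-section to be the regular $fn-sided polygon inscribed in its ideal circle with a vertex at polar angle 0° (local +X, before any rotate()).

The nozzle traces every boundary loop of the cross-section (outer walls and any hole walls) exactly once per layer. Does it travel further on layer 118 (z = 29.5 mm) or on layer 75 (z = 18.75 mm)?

layer 75 (z = 18.75 mm)

Layer 118 (z = 29.5): the cylinder is not intersected at this z (z outside [0, 19]); the cone at (6.5, 4.5) is absent (z outside [-1.5, 18.5]); Subtracting the remaining from the first: the first operand is absent here, so nothing remains; the cube at (-1.5, 9) is present — its section is the full 24×6.5 rectangle (perimeter 61.00 mm); Merging all regions: only the 24×6.5 cube at (-1.5, 9) is present, so the union is just that shape — boundary = 61.00 mm. So its perimeter = 61.00 mm. Layer 75 (z = 18.75): the r=2 cylinder gives a regular 8-gon of circumradius 2 (constant along its height) (perimeter = 2·8·2.000·sin(180°/8) = 12.25 mm); the cone at (6.5, 4.5) is not intersected at this z (z outside [-1.5, 18.5]); Taking the first minus the rest: none of the subtracted shapes is present at this height, so the r=2 cylinder is unchanged — boundary = 12.25 mm; the cube at (-1.5, 9) (footprint 24×6.5) is included at this height (perimeter 61.00 mm); Combining (union): the 2 present regions are separate (no shared area or edge), so areas and boundary lengths simply add and each stays a separate island — boundary = 73.25 mm. So its perimeter = 73.25 mm. Layer 75 is larger (73.25 vs 61.00 mm).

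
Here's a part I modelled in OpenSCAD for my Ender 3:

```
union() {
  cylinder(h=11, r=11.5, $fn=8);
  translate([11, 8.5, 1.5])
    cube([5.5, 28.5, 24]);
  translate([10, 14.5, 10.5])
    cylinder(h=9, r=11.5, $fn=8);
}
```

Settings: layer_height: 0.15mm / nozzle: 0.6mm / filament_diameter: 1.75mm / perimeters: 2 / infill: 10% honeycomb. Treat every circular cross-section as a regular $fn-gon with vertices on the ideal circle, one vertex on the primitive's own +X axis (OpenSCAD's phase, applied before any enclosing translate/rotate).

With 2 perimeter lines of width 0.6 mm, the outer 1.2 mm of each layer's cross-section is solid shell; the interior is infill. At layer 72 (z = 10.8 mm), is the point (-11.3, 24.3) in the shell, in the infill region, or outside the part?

outside

At z = 10.8 mm: the cylinder: section is a regular 8-gon, circumradius r=11.5; the cube at (11, 8.5) is present — its section is the full 5.5×28.5 rectangle; the r=11.5 cylinder at (10, 14.5) contributes a regular 8-gon of circumradius 11.5; Taking the union: the regions partially overlap (shared area 124.44 mm²), so overlapping operands fuse into one piece — 1 connected region. Overall, the cross-section is a single solid region. The nearest boundary edge runs (-1.50, 14.50)→(1.87, 22.63); distance from the point to it = 12.80 mm. The point is not inside any of the regions above, so it lies outside the cross-section (12.80 mm from the nearest boundary).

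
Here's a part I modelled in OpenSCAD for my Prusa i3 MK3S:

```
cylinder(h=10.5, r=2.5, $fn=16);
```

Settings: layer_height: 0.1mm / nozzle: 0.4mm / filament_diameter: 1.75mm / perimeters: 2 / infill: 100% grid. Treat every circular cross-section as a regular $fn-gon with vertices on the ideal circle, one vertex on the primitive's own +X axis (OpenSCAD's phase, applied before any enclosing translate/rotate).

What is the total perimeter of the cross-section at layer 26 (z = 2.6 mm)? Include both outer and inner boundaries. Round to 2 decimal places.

15.61 mm

At z = 2.6 mm: the cylinder: section is a regular 16-gon, circumradius r=2.5 (perimeter = 2·16·2.500·sin(180°/16) = 15.61 mm). Overall, the cross-section is a single solid region. Total boundary length (outer) = 15.61 mm.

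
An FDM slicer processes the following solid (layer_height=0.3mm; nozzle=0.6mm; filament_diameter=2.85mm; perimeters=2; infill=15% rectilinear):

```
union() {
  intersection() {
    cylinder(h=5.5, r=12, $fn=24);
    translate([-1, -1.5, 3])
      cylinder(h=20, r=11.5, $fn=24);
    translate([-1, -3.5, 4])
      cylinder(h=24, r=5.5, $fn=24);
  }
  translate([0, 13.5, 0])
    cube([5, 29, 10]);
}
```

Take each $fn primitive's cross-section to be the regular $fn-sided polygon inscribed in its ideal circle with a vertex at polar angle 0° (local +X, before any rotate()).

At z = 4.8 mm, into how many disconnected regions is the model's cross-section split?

At z = 4.8 mm: the r=12 cylinder gives a regular 24-gon of circumradius 12 (constant along its height); the cylinder at (-1, -1.5): section is a regular 24-gon, circumradius r=11.5; the cylinder at (-1, -3.5): section is a regular 24-gon, circumradius r=5.5; Keeping only the common overlap: the r=11.5 cylinder at (-1, -1.5) partially overlaps the r=12 cylinder; clipping to the common part keeps 385.26 mm²; the r=5.5 cylinder at (-1, -3.5) lies inside the running intersection, so the common part is the r=5.5 cylinder at (-1, -3.5) itself — 1 connected region; the 5×29 cube at (0, 13.5) contributes its full rectangle; Combining (union): the 2 present regions are separate (no shared area or edge), so areas and boundary lengths simply add and each stays a separate island — 2 connected regions. The result has 2 disconnected regions.

2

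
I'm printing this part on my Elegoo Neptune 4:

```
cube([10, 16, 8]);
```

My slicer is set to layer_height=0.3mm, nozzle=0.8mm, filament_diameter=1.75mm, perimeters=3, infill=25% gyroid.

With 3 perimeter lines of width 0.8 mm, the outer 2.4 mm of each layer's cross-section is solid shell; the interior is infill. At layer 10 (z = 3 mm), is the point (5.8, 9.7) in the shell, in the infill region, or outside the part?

At z = 3 mm: the cube (footprint 10×16) is included at this height. Overall, the cross-section is a single solid region. The nearest boundary edge runs (10.00, 0.00)→(10.00, 16.00); distance from the point to it = 4.20 mm. The point is inside the cross-section and 4.20 mm from the nearest boundary — more than the 2.4 mm shell width (3 × 0.8), so it's in the infill interior.

infill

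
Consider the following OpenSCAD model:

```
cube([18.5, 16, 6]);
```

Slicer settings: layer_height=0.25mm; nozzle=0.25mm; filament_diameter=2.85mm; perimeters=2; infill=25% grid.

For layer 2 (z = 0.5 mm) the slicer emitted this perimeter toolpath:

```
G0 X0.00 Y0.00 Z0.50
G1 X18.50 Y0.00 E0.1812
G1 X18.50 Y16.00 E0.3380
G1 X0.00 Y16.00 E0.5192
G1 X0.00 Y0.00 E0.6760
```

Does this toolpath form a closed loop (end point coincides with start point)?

yes

Start point (G0): (0.00, 0.00). End point (last G1): the path returns to the start — closed.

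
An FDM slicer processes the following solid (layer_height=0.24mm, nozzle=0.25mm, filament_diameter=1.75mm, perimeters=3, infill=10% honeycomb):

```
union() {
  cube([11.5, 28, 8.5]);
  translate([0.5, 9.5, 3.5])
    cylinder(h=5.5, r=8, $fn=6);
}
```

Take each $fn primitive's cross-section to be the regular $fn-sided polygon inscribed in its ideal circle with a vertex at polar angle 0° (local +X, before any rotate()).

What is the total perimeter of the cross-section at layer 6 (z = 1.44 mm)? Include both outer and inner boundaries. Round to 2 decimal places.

79.00 mm

At z = 1.44 mm: the cube (footprint 11.5×28) is included at this height (perimeter 79.00 mm); the cylinder at (0.5, 9.5) does not reach this height (z outside [3.5, 9]); Taking the union: only the 11.5×28 cube is present, so the union is just that shape — boundary = 79.00 mm. Overall, the cross-section is a single solid region. Total boundary length (outer) = 79.00 mm.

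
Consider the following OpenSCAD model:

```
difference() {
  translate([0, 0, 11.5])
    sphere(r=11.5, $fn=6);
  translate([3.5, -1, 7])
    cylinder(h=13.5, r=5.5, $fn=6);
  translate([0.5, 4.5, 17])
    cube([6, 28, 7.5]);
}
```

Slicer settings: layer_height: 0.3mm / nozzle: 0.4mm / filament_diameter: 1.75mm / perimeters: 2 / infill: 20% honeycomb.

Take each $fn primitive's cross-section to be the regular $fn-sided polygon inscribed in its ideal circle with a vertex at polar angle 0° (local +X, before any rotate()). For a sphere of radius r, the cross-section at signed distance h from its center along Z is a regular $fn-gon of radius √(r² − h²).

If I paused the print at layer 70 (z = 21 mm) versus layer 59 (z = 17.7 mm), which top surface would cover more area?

layer 59 (z = 17.7 mm)

Layer 70 (z = 21): the r=11.5 sphere contributes a regular 6-gon of circumradius √(11.5²−9.5²) = 6.481 (area = (6/2)·6.481²·sin(360°/6) = 109.12 mm²); the cylinder at (3.5, -1) is absent (z outside [7, 20.5]); the cube at (0.5, 4.5) is present — its section is the full 6×28 rectangle (area 168.00 mm²); After the difference (first − rest): starting from the r=11.5 sphere (109.12 mm²), the 6×28 cube at (0.5, 4.5) partially overlaps it — only the 3.41 mm² overlap (of its 168.00 mm²) is removed, clipping the outline — area = 105.71 mm². So its area = 105.71 mm². Layer 59 (z = 17.7): the r=11.5 sphere contributes a regular 6-gon of circumradius √(11.5²−6.2²) = 9.686 (area = (6/2)·9.686²·sin(360°/6) = 243.73 mm²); the cylinder at (3.5, -1): section is a regular 6-gon, circumradius r=5.5 (area = (6/2)·5.500²·sin(360°/6) = 78.59 mm²); the cube at (0.5, 4.5) (footprint 6×28) is included at this height (area 168.00 mm²); Subtracting the remaining from the first: starting from the r=11.5 sphere (243.73 mm²), the r=5.5 cylinder at (3.5, -1) lies wholly inside it (removes its full 78.59 mm² and its 33.00 mm outline becomes a hole wall); the 6×28 cube at (0.5, 4.5) partially overlaps it — only the 20.95 mm² overlap (of its 168.00 mm²) is removed, clipping the outline — area = 144.18 mm². So its area = 144.18 mm². Layer 59 is larger (144.18 vs 105.71 mm²).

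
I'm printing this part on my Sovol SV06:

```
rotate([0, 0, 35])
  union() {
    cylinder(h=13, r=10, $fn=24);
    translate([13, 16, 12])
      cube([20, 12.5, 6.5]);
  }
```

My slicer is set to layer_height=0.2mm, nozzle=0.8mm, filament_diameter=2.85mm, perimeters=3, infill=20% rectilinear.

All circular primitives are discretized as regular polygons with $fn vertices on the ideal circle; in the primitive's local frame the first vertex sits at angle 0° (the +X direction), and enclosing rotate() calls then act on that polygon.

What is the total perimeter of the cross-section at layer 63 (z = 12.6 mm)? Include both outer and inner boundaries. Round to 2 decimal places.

At z = 12.6 mm: the cylinder: section is a regular 24-gon, circumradius r=10 (perimeter = 2·24·10.000·sin(180°/24) = 62.65 mm); the 20×12.5 cube at (13, 16) contributes its full rectangle (perimeter 65.00 mm); Merging all regions: the 2 present regions are separate (no shared area or edge), so areas and boundary lengths simply add and each stays a separate island — boundary = 127.65 mm; (rotated 35° about Z; rotation is an isometry so areas/perimeters/island counts are preserved). Overall, the cross-section has 2 separate islands. Total boundary length (outer) = 127.65 mm.

127.65 mm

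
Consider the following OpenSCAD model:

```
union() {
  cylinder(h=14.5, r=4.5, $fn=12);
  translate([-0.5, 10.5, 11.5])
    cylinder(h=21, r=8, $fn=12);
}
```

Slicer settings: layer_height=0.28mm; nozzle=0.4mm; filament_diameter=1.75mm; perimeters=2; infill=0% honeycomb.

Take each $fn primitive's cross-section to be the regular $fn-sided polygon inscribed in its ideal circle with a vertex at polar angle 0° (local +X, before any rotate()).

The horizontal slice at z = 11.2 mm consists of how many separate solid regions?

At z = 11.2 mm: the cylinder: section is a regular 12-gon, circumradius r=4.5; the cylinder at (-0.5, 10.5) is absent (z outside [11.5, 32.5]); Merging all regions: only the r=4.5 cylinder is present, so the union is just that shape — 1 connected region. The result has 1 disconnected region.

1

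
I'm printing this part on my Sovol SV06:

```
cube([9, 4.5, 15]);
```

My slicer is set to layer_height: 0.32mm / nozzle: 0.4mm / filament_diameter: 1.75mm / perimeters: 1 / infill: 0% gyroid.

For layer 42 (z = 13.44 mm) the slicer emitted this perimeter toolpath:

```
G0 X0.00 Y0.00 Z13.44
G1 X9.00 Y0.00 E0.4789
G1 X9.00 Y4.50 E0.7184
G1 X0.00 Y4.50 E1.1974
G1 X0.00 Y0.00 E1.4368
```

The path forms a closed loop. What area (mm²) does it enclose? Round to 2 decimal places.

Apply the shoelace formula to the sequence of (X, Y) vertices; enclosed area = 40.50 mm².

40.50 mm²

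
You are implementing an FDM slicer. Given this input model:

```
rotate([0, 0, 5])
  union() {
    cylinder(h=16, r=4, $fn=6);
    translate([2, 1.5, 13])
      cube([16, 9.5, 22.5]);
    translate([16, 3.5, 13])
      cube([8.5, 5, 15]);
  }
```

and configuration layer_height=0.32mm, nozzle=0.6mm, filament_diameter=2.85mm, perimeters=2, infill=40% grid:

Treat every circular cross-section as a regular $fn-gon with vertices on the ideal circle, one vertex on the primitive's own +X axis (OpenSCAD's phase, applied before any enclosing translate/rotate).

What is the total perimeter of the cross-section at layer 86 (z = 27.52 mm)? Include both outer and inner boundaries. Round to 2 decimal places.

64.00 mm

At z = 27.52 mm: the cylinder is absent (z outside [0, 16]); the cube at (2, 1.5) is present — its section is the full 16×9.5 rectangle (perimeter 51.00 mm); the cube at (16, 3.5) is present — its section is the full 8.5×5 rectangle (perimeter 27.00 mm); Combining (union): the regions partially overlap (shared area 10.00 mm²), so the edge portions inside another operand are dropped and the merged outline is re-measured after clipping — boundary = 64.00 mm; (rotated 5° about Z; rotation is an isometry so areas/perimeters/island counts are preserved). Overall, the cross-section is a single solid region. Total boundary length (outer) = 64.00 mm.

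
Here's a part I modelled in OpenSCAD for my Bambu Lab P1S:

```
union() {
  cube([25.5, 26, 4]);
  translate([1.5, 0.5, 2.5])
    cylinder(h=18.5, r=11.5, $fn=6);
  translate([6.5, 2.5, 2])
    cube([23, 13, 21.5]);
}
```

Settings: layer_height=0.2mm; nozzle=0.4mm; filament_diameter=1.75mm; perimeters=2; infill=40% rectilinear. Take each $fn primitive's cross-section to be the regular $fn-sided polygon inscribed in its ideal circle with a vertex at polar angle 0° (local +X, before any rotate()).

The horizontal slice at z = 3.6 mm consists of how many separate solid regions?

At z = 3.6 mm: the 25.5×26 cube contributes its full rectangle; the r=11.5 cylinder at (1.5, 0.5) contributes a regular 6-gon of circumradius 11.5; the cube at (6.5, 2.5) is present — its section is the full 23×13 rectangle; Taking the union: the regions partially overlap (shared area 354.27 mm²), so overlapping operands fuse into one piece — 1 connected region. The result has 1 disconnected region.

1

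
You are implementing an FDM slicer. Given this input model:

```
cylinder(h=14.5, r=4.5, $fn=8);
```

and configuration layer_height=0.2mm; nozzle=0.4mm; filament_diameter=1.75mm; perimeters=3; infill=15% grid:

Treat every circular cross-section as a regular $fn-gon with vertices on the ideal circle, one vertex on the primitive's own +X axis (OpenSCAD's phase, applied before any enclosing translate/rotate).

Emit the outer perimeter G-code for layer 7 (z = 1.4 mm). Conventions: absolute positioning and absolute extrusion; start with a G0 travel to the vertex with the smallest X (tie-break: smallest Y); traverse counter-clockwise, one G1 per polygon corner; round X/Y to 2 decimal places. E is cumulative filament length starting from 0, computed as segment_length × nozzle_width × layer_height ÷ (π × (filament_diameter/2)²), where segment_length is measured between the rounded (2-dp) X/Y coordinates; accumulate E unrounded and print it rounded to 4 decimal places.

G0 X-4.50 Y0.00 Z1.40
G1 X-3.18 Y-3.18 E0.1145
G1 X0.00 Y-4.50 E0.2290
G1 X3.18 Y-3.18 E0.3436
G1 X4.50 Y0.00 E0.4581
G1 X3.18 Y3.18 E0.5726
G1 X0.00 Y4.50 E0.6871
G1 X-3.18 Y3.18 E0.8016
G1 X-4.50 Y0.00 E0.9161

At z = 1.4 mm: the r=4.5 cylinder gives a regular 8-gon of circumradius 4.5 (constant along its height). The outline is a single polygon with 8 vertices. Extrusion per mm of travel: 0.4 × 0.2 / (π × 0.875²) = 0.033260. Accumulating E over each segment gives final E = 0.9161.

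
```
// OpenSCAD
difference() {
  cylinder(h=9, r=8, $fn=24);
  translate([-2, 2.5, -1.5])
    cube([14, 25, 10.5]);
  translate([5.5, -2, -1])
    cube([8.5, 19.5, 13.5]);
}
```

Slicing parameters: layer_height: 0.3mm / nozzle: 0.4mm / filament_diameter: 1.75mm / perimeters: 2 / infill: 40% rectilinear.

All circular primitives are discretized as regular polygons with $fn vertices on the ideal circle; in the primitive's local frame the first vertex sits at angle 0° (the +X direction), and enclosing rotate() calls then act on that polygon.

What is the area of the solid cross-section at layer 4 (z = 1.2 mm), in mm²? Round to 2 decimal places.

At z = 1.2 mm: the r=8 cylinder contributes a regular 24-gon of circumradius 8 (area = (24/2)·8.000²·sin(360°/24) = 198.77 mm²); the 14×25 cube at (-2, 2.5) contributes its full rectangle (area 350.00 mm²); the cube at (5.5, -2) (footprint 8.5×19.5) is included at this height (area 165.75 mm²); After the difference (first − rest): starting from the r=8 cylinder (198.77 mm²), the 14×25 cube at (-2, 2.5) partially overlaps it — only the 40.87 mm² overlap (of its 350.00 mm²) is removed, clipping the outline; the 8.5×19.5 cube at (5.5, -2) partially overlaps it — only the 10.55 mm² overlap (of its 165.75 mm²) is removed, clipping the outline — area = 147.36 mm². Overall, the cross-section is a single solid region. Net area = 147.36 mm².

147.36 mm²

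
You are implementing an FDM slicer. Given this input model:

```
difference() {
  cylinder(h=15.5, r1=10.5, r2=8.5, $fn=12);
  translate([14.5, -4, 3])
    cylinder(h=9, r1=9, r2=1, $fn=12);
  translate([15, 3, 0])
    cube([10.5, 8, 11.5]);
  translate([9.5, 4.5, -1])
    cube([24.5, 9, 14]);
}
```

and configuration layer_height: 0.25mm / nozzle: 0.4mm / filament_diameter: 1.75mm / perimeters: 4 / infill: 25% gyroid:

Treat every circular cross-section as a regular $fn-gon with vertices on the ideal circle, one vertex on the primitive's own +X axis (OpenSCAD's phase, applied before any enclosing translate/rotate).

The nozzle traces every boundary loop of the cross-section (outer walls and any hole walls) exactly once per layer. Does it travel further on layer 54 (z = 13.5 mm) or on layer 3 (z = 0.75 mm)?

layer 3 (z = 0.75 mm)

Layer 54 (z = 13.5): the cone contributes a regular 12-gon of circumradius 8.758 (interpolated between r1=10.5 and r2=8.5 at t=0.871) (perimeter = 2·12·8.758·sin(180°/12) = 54.40 mm); the cone at (14.5, -4) is not intersected at this z (z outside [3, 12]); the cube at (15, 3) does not reach this height (z outside [0, 11.5]); the cube at (9.5, 4.5) does not reach this height (z outside [-1, 13]); After the difference (first − rest): none of the subtracted shapes is present at this height, so the cone is unchanged — boundary = 54.40 mm. So its perimeter = 54.40 mm. Layer 3 (z = 0.75): the cone: at t=0.048 of its height the radius interpolates to r₁+(r₂−r₁)t = 10.403, giving a regular 12-gon of that circumradius (perimeter = 2·12·10.403·sin(180°/12) = 64.62 mm); the cone at (14.5, -4) is absent (z outside [3, 12]); the cube at (15, 3) (footprint 10.5×8) is included at this height (perimeter 37.00 mm); the cube at (9.5, 4.5) is present — its section is the full 24.5×9 rectangle (perimeter 67.00 mm); After the difference (first − rest): starting from the cone, the 10.5×8 cube at (15, 3) misses the remaining region (no effect); the 24.5×9 cube at (9.5, 4.5) misses the remaining region (no effect) — boundary = 64.62 mm. So its perimeter = 64.62 mm. Layer 3 is larger (64.62 vs 54.40 mm).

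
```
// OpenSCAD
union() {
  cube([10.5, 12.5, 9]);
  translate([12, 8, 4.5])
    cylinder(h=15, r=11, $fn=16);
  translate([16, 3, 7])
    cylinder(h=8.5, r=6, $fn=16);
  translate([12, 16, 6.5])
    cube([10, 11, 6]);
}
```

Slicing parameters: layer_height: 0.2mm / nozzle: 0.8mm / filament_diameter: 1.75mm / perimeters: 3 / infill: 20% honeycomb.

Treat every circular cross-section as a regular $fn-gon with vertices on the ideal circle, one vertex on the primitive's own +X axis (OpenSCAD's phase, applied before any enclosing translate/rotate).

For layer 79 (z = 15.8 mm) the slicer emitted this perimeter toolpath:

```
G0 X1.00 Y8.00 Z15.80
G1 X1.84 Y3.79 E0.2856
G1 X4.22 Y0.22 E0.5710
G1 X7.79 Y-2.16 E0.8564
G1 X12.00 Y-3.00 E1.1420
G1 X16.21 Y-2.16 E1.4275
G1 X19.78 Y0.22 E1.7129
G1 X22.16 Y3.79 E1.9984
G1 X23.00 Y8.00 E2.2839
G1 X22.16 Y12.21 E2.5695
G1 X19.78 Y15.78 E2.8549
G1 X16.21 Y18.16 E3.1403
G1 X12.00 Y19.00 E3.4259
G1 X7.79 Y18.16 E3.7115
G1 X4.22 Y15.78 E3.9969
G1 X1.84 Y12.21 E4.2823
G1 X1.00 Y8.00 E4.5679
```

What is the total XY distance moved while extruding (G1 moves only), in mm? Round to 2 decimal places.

Sum the Euclidean lengths of each G1 segment: total = 68.67 mm.

68.67 mm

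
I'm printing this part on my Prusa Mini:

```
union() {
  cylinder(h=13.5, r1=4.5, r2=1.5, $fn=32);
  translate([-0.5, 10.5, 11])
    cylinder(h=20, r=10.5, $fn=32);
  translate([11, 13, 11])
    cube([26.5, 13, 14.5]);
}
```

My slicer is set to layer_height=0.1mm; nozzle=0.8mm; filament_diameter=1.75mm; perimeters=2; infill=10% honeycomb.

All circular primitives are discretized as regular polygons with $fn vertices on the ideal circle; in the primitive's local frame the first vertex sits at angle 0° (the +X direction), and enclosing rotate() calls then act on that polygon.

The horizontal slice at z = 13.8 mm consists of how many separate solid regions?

2

At z = 13.8 mm: the cone is absent (z outside [0, 13.5]); the r=10.5 cylinder at (-0.5, 10.5) contributes a regular 32-gon of circumradius 10.5; the 26.5×13 cube at (11, 13) contributes its full rectangle; Taking the union: the 2 present regions are separate (no shared area or edge), so areas and boundary lengths simply add and each stays a separate island — 2 connected regions. The result has 2 disconnected regions.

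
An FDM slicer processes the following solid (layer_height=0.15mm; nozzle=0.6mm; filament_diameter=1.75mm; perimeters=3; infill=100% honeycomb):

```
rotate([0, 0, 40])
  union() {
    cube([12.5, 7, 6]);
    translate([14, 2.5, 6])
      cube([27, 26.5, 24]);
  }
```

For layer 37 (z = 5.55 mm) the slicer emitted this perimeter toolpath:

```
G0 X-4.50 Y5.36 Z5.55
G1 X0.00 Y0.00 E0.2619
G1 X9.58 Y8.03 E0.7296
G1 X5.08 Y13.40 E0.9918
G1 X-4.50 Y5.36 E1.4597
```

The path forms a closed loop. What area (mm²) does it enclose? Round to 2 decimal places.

Apply the shoelace formula to the sequence of (X, Y) vertices; enclosed area = 87.55 mm².

87.55 mm²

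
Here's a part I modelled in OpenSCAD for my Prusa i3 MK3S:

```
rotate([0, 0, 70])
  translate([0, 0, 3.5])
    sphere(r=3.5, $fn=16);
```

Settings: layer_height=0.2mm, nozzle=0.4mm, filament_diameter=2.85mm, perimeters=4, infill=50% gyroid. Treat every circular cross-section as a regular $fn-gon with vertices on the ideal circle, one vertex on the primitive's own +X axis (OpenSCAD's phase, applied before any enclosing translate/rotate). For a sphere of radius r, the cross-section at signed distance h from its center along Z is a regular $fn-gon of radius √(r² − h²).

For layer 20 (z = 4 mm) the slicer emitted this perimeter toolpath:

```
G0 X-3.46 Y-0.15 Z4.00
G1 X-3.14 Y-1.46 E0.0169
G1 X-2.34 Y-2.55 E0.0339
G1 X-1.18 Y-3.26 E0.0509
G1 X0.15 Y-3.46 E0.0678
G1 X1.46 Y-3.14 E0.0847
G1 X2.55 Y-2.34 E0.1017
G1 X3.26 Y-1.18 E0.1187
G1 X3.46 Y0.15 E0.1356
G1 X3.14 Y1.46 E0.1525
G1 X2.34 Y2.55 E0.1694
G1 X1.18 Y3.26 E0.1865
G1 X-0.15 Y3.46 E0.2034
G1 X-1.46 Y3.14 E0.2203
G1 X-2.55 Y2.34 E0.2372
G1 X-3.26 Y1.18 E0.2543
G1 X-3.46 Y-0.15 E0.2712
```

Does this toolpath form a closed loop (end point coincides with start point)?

yes

Start point (G0): (-3.46, -0.15). End point (last G1): the path returns to the start — closed.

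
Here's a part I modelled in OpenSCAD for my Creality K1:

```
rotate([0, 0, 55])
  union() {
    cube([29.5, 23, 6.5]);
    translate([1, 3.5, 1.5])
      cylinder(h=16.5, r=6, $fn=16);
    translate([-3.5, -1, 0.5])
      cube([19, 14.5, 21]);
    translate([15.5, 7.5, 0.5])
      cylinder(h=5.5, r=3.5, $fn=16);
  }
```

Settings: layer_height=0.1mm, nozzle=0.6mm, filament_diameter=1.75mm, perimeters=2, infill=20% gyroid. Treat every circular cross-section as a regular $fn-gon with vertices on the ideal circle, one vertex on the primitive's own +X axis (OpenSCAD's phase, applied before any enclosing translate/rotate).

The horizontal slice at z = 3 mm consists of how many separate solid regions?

At z = 3 mm: the cube is present — its section is the full 29.5×23 rectangle; the r=6 cylinder at (1, 3.5) gives a regular 16-gon of circumradius 6 (constant along its height); the 19×14.5 cube at (-3.5, -1) contributes its full rectangle; the r=3.5 cylinder at (15.5, 7.5) gives a regular 16-gon of circumradius 3.5 (constant along its height); Combining (union): the regions partially overlap (shared area 342.03 mm²), so overlapping operands fuse into one piece — 1 connected region; (rotated 55° about Z; rotation is an isometry so areas/perimeters/island counts are preserved). The result has 1 disconnected region.

1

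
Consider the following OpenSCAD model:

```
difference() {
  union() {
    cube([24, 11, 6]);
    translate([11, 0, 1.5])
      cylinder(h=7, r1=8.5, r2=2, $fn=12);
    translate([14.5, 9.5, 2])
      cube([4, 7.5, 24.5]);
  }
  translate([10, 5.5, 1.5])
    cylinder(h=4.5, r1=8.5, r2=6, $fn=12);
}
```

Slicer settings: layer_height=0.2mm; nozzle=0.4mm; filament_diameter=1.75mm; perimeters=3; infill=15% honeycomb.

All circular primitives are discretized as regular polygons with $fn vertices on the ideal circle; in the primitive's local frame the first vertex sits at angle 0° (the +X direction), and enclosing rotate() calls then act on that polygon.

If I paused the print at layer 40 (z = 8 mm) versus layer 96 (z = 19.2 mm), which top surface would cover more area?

Layer 40 (z = 8): the cube does not reach this height (z outside [0, 6]); the cone at (11, 0) (r1=8.5→r2=2) has section circumradius 2.464 here — a regular 12-gon (area = (12/2)·2.464²·sin(360°/12) = 18.22 mm²); the 4×7.5 cube at (14.5, 9.5) contributes its full rectangle (area 30.00 mm²); Merging all regions: the 2 present regions are separate (no shared area or edge), so areas and boundary lengths simply add and each stays a separate island — area = 48.22 mm²; the cone at (10, 5.5) is not intersected at this z (z outside [1.5, 6]); After the difference (first − rest): none of the subtracted shapes is present at this height, so that combined region is unchanged — area = 48.22 mm². So its area = 48.22 mm². Layer 96 (z = 19.2): the cube does not reach this height (z outside [0, 6]); the cone at (11, 0) is absent (z outside [1.5, 8.5]); the 4×7.5 cube at (14.5, 9.5) contributes its full rectangle (area 30.00 mm²); Merging all regions: only the 4×7.5 cube at (14.5, 9.5) is present, so the union is just that shape — area = 30.00 mm²; the cone at (10, 5.5) is not intersected at this z (z outside [1.5, 6]); After the difference (first − rest): none of the subtracted shapes is present at this height, so that combined region is unchanged — area = 30.00 mm². So its area = 30.00 mm². Layer 40 is larger (48.22 vs 30.00 mm²).

layer 40 (z = 8 mm)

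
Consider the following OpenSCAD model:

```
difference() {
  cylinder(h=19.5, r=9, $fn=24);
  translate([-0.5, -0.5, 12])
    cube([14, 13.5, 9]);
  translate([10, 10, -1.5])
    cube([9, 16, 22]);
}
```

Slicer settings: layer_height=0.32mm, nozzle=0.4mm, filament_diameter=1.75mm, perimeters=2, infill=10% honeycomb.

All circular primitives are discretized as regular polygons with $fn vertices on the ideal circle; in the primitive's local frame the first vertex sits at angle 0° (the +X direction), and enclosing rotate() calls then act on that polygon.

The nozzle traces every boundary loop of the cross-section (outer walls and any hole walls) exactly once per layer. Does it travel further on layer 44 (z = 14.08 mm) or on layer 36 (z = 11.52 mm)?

layer 44 (z = 14.08 mm)

Layer 44 (z = 14.08): the r=9 cylinder contributes a regular 24-gon of circumradius 9 (perimeter = 2·24·9.000·sin(180°/24) = 56.39 mm); the cube at (-0.5, -0.5) is present — its section is the full 14×13.5 rectangle (perimeter 55.00 mm); the 9×16 cube at (10, 10) contributes its full rectangle (perimeter 50.00 mm); Subtracting the remaining from the first: starting from the r=9 cylinder, the 14×13.5 cube at (-0.5, -0.5) partially overlaps it — only the 72.11 mm² overlap (of its 189.00 mm²) is removed, clipping the outline; the 9×16 cube at (10, 10) misses the remaining region (no effect) — boundary = 60.15 mm. So its perimeter = 60.15 mm. Layer 36 (z = 11.52): the r=9 cylinder contributes a regular 24-gon of circumradius 9 (perimeter = 2·24·9.000·sin(180°/24) = 56.39 mm); the cube at (-0.5, -0.5) is not intersected at this z (z outside [12, 21]); the cube at (10, 10) is present — its section is the full 9×16 rectangle (perimeter 50.00 mm); Taking the first minus the rest: starting from the r=9 cylinder, the 9×16 cube at (10, 10) misses the remaining region (no effect) — boundary = 56.39 mm. So its perimeter = 56.39 mm. Layer 44 is larger (60.15 vs 56.39 mm).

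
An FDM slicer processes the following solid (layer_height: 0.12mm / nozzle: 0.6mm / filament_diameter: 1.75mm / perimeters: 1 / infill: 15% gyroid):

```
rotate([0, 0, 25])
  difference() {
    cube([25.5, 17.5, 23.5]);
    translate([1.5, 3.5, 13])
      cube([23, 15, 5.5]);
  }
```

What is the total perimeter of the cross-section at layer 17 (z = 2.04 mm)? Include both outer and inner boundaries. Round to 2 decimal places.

86.00 mm

At z = 2.04 mm: the 25.5×17.5 cube contributes its full rectangle (perimeter 86.00 mm); the cube at (1.5, 3.5) is not intersected at this z (z outside [13, 18.5]); After the difference (first − rest): none of the subtracted shapes is present at this height, so the 25.5×17.5 cube is unchanged — boundary = 86.00 mm; (rotated 25° about Z; rotation is an isometry so areas/perimeters/island counts are preserved). Overall, the cross-section is a single solid region. Total boundary length (outer) = 86.00 mm.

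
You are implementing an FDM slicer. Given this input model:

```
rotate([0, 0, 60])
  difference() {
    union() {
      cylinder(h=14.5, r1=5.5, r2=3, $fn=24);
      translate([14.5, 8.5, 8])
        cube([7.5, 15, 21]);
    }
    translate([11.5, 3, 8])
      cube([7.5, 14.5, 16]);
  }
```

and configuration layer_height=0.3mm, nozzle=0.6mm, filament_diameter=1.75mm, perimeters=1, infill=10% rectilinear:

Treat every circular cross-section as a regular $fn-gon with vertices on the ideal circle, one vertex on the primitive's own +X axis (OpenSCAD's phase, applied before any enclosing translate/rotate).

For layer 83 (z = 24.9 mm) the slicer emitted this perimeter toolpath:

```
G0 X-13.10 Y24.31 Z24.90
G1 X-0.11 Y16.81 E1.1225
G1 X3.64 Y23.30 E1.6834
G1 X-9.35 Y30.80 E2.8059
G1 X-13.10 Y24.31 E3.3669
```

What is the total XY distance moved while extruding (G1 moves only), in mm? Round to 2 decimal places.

44.99 mm

Sum the Euclidean lengths of each G1 segment: total = 44.99 mm.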